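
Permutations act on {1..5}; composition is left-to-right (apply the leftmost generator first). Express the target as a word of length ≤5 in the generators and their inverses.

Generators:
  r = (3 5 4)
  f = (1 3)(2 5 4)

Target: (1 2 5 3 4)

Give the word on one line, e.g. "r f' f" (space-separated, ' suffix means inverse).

r' f r f'

  after r': (3 4 5)
  after f: (1 3 2 5)
  after r: (1 5)(2 4 3)
  after f': (1 2 5 3 4)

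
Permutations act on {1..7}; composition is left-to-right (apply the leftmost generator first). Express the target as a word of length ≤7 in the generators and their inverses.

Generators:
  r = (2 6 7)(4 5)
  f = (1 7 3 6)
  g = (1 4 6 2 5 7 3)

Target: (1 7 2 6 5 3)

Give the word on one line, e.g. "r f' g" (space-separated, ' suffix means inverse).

  after g: (1 4 6 2 5 7 3)
  after f: (1 4)(2 5 3 7 6)
  after g: (1 6 5)(2 7)
  after f: (2 3 6 5 7)
  after f: (1 7 2 6 5 3)

g f g f f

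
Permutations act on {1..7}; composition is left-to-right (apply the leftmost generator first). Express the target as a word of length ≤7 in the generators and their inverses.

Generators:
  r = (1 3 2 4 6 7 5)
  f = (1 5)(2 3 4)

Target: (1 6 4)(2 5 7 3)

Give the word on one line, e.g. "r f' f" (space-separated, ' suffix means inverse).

f r' r' f f

  after f: (1 5)(2 3 4)
  after r': (1 7 6 4 3 2)
  after r': (1 6 2 5 7 4)
  after f: (1 6 3 4 5 7 2)
  after f: (1 6 4)(2 5 7 3)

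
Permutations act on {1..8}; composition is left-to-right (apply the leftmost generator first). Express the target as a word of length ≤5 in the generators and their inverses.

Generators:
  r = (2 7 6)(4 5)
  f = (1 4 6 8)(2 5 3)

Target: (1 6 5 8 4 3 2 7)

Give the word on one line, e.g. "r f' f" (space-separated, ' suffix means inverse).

  after r: (2 7 6)(4 5)
  after f': (1 8 6 3 5)(2 7 4)
  after f': (1 6 5 8 4 3 2 7)

r f' f'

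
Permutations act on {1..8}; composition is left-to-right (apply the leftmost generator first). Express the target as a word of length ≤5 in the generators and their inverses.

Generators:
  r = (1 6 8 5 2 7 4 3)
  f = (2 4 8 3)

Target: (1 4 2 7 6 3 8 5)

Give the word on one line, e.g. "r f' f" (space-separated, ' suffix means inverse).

r' f' r r f

  after r': (1 3 4 7 2 5 8 6)
  after f': (1 8 6)(2 5 4 7 3)
  after r: (1 5 3 7)
  after r: (1 2 7 6 8 5)(3 4)
  after f: (1 4 2 7 6 3 8 5)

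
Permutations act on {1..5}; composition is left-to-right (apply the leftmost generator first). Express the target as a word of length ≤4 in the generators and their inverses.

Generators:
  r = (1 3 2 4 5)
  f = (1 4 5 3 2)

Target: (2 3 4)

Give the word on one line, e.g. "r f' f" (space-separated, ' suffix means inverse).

  after r: (1 3 2 4 5)
  after f: (1 2 5 4 3)
  after f: (2 3 4)

r f f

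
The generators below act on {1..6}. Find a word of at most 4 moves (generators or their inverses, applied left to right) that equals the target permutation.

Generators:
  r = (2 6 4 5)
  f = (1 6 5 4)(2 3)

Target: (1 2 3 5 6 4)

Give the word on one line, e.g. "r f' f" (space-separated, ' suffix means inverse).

f r'

  after f: (1 6 5 4)(2 3)
  after r': (1 2 3 5 6 4)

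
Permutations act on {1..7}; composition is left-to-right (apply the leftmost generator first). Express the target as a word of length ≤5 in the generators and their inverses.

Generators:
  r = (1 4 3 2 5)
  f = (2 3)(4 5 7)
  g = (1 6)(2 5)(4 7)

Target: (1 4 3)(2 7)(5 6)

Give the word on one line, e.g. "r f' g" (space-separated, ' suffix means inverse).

r g' r f

  after r: (1 4 3 2 5)
  after g': (1 7 4 3 5 6)
  after r: (1 7 3)(2 5 6 4)
  after f: (1 4 3)(2 7)(5 6)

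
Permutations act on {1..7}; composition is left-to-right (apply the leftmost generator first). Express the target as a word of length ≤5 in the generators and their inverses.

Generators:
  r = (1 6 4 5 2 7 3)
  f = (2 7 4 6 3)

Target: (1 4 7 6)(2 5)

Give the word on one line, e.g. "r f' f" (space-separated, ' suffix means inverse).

  after r': (1 3 7 2 5 4 6)
  after f': (1 6)(2 5 7 3)
  after f': (1 4 7 6)(2 5)

r' f' f'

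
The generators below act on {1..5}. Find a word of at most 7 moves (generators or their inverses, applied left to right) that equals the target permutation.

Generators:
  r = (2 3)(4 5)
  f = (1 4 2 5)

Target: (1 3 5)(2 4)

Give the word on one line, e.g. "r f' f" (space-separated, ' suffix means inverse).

  after r': (2 3)(4 5)
  after f': (1 5)(2 3 4)
  after f': (1 2 3)
  after r': (1 3)(4 5)
  after f': (1 3 5)(2 4)

r' f' f' r' f'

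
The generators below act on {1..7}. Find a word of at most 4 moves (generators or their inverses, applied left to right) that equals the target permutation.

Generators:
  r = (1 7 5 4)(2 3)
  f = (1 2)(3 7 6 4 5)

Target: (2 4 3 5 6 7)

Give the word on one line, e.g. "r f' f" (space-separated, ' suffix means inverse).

r' f r' r'

  after r': (1 4 5 7)(2 3)
  after f: (1 5 6 4 3)(2 7)
  after r': (1 7 3 4 2)(5 6)
  after r': (2 4 3 5 6 7)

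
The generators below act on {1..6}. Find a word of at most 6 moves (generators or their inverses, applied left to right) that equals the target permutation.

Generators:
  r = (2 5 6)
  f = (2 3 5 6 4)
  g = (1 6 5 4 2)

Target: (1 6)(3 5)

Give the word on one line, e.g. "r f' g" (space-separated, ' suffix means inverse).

g' r' f' r

  after g': (1 2 4 5 6)
  after r': (1 6)(2 4)
  after f': (1 5 3 2 6)
  after r: (1 6)(3 5)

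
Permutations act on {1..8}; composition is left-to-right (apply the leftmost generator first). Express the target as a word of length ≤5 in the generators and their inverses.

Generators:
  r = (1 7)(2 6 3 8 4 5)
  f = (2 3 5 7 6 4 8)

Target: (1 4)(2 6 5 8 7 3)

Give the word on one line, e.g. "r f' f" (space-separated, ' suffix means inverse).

  after f': (2 8 4 6 7 5 3)
  after f': (2 4 7 3 8 6 5)
  after r: (1 7 8 3 4)(2 5 6)
  after f: (1 6 3 8 5 4)(2 7)
  after f: (1 4)(2 6 5 8 7 3)

f' f' r f f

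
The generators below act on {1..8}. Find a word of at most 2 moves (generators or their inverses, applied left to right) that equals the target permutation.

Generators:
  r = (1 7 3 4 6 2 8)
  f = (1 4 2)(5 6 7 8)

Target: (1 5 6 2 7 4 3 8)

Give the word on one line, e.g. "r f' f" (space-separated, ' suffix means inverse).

  after r': (1 8 2 6 4 3 7)
  after f: (1 5 6 2 7 4 3 8)

r' f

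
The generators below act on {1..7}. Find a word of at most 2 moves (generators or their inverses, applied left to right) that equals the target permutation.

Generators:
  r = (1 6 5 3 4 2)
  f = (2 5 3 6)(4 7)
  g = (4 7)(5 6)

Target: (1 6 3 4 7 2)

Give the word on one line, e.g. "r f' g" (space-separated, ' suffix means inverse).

  after g: (4 7)(5 6)
  after r: (1 6 3 4 7 2)

g r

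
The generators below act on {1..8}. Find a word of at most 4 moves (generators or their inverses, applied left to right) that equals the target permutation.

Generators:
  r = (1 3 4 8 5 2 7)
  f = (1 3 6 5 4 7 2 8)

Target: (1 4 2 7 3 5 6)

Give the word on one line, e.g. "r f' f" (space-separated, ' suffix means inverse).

  after r': (1 7 2 5 8 4 3)
  after r': (1 2 8 3 7 5 4)
  after f': (1 7 6 3 4 8)
  after f': (1 4 2 7 3 5 6)

r' r' f' f'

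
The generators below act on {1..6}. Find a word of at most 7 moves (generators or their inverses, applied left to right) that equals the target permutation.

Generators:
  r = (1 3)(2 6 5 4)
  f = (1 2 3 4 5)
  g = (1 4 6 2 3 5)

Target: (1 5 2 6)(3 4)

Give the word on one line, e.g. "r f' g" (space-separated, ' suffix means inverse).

r r r f r'

  after r: (1 3)(2 6 5 4)
  after r: (2 5)(4 6)
  after r: (1 3)(2 4 5 6)
  after f: (1 4)(2 5 6 3)
  after r': (1 5 2 6)(3 4)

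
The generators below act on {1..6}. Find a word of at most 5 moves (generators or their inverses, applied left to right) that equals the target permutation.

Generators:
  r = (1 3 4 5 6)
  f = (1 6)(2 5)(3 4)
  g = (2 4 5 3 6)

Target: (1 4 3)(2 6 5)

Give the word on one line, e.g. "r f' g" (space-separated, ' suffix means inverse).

g' f g' f'

  after g': (2 6 3 5 4)
  after f: (1 6 4 5 3 2)
  after g': (1 3 6 2)
  after f': (1 4 3)(2 6 5)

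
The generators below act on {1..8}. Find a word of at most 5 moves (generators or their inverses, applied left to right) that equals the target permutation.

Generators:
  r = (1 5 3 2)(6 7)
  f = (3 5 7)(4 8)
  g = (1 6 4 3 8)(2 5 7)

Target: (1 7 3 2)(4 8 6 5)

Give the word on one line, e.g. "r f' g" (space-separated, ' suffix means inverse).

  after r': (1 2 3 5)(6 7)
  after g: (1 5 6 2 8)(3 7 4)
  after g: (1 7 3 2)(4 8 6 5)

r' g g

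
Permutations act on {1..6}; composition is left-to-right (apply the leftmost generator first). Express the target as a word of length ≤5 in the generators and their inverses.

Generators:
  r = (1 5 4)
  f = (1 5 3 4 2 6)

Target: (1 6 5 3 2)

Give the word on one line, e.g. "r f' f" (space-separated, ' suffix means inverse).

  after r': (1 4 5)
  after f: (1 2 6)(3 4)
  after f: (1 6 5 3 2)

r' f f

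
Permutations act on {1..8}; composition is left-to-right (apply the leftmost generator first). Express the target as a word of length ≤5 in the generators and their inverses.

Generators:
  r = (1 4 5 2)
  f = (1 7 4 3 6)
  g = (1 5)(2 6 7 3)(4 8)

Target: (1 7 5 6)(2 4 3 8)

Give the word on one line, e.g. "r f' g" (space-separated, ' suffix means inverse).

g' f g f

  after g': (1 5)(2 3 7 6)(4 8)
  after f: (1 5 7)(2 6)(3 4 8)
  after g: (2 7 5 3 8)
  after f: (1 7 5 6)(2 4 3 8)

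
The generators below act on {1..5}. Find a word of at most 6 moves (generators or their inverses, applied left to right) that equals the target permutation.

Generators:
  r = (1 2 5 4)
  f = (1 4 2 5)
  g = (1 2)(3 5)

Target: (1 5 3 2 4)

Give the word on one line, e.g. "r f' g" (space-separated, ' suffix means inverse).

g' r' f' f' r

  after g': (1 2)(3 5)
  after r': (2 4 5 3)
  after f': (1 5 3 4 2)
  after f': (1 2 5 3)
  after r: (1 5 3 2 4)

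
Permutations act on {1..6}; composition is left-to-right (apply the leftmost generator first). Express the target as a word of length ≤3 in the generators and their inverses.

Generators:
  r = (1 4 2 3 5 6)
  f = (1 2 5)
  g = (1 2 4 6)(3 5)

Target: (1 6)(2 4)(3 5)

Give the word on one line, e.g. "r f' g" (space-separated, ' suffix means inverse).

r' f

  after r': (1 6 5 3 2 4)
  after f: (1 6)(2 4)(3 5)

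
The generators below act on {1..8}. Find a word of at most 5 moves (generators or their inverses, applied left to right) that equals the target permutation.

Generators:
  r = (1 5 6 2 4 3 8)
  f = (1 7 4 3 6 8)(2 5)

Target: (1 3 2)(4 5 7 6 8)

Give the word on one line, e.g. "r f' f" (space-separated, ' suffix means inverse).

r f' r' f'

  after r: (1 5 6 2 4 3 8)
  after f': (1 2 7)(3 6 5)
  after r': (1 6)(2 7 8 3 5 4)
  after f': (1 3 2)(4 5 7 6 8)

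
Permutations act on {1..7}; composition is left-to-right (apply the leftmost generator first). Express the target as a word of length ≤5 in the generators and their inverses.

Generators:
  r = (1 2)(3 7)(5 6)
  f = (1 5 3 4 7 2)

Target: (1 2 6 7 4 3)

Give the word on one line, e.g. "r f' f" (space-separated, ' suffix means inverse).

  after r': (1 2)(3 7)(5 6)
  after f: (2 5 6 3)(4 7)
  after r': (1 2 6 7 4 3)

r' f r'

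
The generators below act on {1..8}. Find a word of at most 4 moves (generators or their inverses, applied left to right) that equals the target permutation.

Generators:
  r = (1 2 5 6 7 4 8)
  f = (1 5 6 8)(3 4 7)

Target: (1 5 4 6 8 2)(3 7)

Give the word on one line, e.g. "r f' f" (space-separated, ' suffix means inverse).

  after f': (1 8 6 5)(3 7 4)
  after f': (1 6)(3 4 7)(5 8)
  after r': (1 5 4 6 8 2)(3 7)

f' f' r'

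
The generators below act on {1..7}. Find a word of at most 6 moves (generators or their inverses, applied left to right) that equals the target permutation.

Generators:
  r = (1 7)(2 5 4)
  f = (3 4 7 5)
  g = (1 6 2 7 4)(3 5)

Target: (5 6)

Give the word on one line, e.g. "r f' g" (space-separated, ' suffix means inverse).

  after r: (1 7)(2 5 4)
  after g': (1 2 3 5 7 4 6)
  after g': (1 6 4)(2 5)
  after f': (1 6 3 5 2 7 4)
  after g': (5 6)

r g' g' f' g'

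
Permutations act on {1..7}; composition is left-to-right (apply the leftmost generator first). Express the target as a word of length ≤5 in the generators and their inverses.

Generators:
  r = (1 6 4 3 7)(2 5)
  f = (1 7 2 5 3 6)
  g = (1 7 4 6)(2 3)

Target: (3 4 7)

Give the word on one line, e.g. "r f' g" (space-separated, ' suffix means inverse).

  after r: (1 6 4 3 7)(2 5)
  after g: (2 5 3 4)
  after g: (1 7 4 3 6)(2 5)
  after r: (3 4 7)

r g g r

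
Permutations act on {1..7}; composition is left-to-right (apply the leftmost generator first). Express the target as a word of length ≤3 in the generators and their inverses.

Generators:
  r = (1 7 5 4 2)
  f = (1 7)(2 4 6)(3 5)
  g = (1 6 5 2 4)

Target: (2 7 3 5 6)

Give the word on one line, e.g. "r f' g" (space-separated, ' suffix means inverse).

r f

  after r: (1 7 5 4 2)
  after f: (2 7 3 5 6)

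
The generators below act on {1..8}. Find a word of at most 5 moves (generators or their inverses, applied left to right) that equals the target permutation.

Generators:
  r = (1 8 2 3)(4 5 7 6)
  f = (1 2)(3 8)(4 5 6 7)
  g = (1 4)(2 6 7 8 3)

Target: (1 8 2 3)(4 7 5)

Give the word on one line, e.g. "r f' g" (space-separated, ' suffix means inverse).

  after f': (1 2)(3 8)(4 7 6 5)
  after r': (1 8 2 3)(4 5 6)
  after f: (1 3 2 8)(4 6 5 7)
  after f: (1 8 2 3)(4 7 5)

f' r' f f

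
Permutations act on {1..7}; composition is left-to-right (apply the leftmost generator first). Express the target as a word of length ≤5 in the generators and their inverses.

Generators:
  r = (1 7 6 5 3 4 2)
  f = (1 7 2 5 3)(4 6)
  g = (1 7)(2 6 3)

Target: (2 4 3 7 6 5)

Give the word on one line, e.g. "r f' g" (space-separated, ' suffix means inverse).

  after r: (1 7 6 5 3 4 2)
  after f': (2 3 6)(4 7)
  after g': (1 7 4)(2 6 3)
  after f': (2 4 3 7 6 5)

r f' g' f'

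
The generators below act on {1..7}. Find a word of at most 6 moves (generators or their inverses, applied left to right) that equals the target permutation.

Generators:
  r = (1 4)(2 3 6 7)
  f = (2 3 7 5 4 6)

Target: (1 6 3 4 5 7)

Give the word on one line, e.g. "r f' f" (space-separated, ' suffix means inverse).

  after f: (2 3 7 5 4 6)
  after f: (2 7 4)(3 5 6)
  after r': (1 4 7)(2 6)(3 5)
  after f: (1 6 3 4 5 7)

f f r' f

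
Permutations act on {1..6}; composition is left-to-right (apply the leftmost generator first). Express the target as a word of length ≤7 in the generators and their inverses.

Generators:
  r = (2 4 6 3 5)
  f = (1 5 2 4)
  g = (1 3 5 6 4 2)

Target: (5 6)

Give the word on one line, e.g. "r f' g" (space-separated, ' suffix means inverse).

  after g: (1 3 5 6 4 2)
  after f': (1 3)(2 4 5 6)
  after g': (2 6 4 3)
  after r': (2 4 6)(3 5)
  after r': (5 6)

g f' g' r' r'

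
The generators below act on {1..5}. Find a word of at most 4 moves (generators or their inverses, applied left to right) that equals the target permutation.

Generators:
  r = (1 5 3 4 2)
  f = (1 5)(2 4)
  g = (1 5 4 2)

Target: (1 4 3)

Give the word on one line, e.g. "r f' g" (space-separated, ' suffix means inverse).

  after r': (1 2 4 3 5)
  after f': (1 4 3)

r' f'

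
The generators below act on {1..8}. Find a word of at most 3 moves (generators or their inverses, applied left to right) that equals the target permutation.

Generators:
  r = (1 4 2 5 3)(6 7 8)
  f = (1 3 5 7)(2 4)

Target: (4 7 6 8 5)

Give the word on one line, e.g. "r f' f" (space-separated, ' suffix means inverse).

r' f'

  after r': (1 3 5 2 4)(6 8 7)
  after f': (4 7 6 8 5)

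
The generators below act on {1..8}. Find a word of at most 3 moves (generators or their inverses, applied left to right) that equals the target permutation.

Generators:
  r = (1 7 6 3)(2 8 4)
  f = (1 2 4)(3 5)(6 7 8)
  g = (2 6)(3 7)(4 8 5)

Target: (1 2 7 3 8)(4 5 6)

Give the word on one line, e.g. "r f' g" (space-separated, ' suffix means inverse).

g' f' f'

  after g': (2 6)(3 7)(4 5 8)
  after f': (1 4 3 6)(2 8)(5 7)
  after f': (1 2 7 3 8)(4 5 6)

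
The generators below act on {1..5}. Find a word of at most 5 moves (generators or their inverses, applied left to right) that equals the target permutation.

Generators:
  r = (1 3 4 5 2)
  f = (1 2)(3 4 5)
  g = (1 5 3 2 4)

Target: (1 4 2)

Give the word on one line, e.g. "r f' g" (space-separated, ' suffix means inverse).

  after f': (1 2)(3 5 4)
  after g: (1 4 2 5)
  after g: (2 3)
  after g: (1 5 3 4)
  after f': (1 4 2)

f' g g g f'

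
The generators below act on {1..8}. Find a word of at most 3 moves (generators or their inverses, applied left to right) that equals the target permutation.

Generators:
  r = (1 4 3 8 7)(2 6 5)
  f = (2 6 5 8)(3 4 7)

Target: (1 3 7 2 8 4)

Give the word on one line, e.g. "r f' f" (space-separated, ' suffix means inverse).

r' f

  after r': (1 7 8 3 4)(2 5 6)
  after f: (1 3 7 2 8 4)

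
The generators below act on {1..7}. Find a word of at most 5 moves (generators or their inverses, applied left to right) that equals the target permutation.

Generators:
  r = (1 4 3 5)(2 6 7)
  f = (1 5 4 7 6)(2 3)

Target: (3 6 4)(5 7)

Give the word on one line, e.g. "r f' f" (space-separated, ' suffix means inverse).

  after r': (1 5 3 4)(2 7 6)
  after f: (1 4 5 2 6 3 7)
  after r': (3 6 4)(5 7)

r' f r'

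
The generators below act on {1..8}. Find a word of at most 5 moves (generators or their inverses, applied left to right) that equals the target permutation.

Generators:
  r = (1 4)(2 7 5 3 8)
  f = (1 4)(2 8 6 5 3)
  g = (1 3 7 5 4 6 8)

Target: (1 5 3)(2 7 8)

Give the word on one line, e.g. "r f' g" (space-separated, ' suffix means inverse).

  after f: (1 4)(2 8 6 5 3)
  after g: (1 6 4 3 2)(5 7)
  after r: (1 6)(2 4 8)(3 7)
  after g': (1 4 6 8 2 5 7)
  after g': (1 5 3)(2 7 8)

f g r g' g'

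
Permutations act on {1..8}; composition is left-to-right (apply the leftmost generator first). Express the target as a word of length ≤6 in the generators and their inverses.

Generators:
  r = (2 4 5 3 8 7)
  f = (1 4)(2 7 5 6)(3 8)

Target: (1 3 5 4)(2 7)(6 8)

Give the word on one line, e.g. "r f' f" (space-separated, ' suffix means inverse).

f' r r f f

  after f': (1 4)(2 6 5 7)(3 8)
  after r: (1 5 2 6 3 7 4)
  after r: (1 3 2 6 8 7 5 4)
  after f: (1 8 5)(3 7 6)
  after f: (1 3 5 4)(2 7)(6 8)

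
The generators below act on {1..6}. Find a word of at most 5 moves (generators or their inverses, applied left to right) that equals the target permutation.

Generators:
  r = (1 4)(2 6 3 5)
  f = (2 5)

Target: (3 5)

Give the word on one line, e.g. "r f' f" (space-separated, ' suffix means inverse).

r f f f r'

  after r: (1 4)(2 6 3 5)
  after f: (1 4)(2 6 3)
  after f: (1 4)(2 6 3 5)
  after f: (1 4)(2 6 3)
  after r': (3 5)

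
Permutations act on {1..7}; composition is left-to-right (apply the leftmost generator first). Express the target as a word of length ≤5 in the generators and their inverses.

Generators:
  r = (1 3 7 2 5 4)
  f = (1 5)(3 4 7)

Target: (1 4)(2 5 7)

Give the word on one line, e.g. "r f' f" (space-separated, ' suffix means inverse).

  after f: (1 5)(3 4 7)
  after r': (1 2 7)(3 5 4)
  after f: (1 2 3)(5 7)
  after r': (1 7 2)(3 4 5)
  after f': (1 4)(2 5 7)

f r' f r' f'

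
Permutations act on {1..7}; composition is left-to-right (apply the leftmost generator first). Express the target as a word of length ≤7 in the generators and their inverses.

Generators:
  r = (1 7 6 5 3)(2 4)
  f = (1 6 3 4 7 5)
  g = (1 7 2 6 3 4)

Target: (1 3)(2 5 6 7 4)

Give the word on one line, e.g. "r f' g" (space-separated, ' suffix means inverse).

  after f: (1 6 3 4 7 5)
  after g': (1 2 7 5 4)
  after g': (1 7 5 3 6 2)
  after r: (1 6 4 2 7 3 5)
  after f: (1 3)(2 5 6 7 4)

f g' g' r f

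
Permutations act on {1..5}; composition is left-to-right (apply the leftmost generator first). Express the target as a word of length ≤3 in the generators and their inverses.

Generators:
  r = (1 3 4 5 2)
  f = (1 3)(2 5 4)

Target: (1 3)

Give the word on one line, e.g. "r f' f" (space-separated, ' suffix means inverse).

  after f: (1 3)(2 5 4)
  after f: (2 4 5)
  after f: (1 3)

f f f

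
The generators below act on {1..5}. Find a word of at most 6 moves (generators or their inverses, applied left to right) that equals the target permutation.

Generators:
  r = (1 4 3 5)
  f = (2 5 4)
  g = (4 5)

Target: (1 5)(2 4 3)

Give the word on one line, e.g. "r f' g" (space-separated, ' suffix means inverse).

  after g: (4 5)
  after r': (1 5)(3 4)
  after f: (1 4 3 2 5)
  after g': (1 5)(2 4 3)

g r' f g'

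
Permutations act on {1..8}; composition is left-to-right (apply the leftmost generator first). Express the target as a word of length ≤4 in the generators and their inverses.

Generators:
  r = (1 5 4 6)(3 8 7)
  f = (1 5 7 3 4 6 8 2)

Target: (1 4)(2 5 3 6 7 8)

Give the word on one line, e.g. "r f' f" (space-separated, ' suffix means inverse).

f r

  after f: (1 5 7 3 4 6 8 2)
  after r: (1 4)(2 5 3 6 7 8)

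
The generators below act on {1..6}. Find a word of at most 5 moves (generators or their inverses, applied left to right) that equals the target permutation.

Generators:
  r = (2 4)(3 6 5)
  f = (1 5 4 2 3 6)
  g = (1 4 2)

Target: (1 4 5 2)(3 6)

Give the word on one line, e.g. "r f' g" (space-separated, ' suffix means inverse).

  after f: (1 5 4 2 3 6)
  after g': (1 5)(2 3 6)
  after f: (1 4 2 6 3)
  after f: (1 2)(3 5 4)
  after r': (1 4 5 2)(3 6)

f g' f f r'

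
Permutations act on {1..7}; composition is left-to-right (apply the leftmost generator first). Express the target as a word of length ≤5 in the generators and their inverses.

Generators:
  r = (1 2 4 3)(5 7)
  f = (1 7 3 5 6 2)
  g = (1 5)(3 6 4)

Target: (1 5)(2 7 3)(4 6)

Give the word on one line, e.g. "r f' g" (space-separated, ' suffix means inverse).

f g' r

  after f: (1 7 3 5 6 2)
  after g': (1 7 4 6 2 5 3)
  after r: (1 5)(2 7 3)(4 6)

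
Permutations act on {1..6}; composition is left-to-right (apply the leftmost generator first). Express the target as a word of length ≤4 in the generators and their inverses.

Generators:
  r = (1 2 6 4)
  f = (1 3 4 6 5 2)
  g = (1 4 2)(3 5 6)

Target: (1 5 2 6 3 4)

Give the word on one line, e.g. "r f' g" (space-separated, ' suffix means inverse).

  after r: (1 2 6 4)
  after r: (1 6)(2 4)
  after f: (1 5 2 6 3 4)

r r f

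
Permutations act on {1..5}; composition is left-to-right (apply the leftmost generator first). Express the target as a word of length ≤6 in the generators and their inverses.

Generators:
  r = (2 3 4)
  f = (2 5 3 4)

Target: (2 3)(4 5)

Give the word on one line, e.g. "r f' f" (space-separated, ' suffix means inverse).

  after f: (2 5 3 4)
  after f: (2 3)(4 5)
  after r: (2 4 5)
  after r: (3 4 5)
  after r: (2 3)(4 5)

f f r r r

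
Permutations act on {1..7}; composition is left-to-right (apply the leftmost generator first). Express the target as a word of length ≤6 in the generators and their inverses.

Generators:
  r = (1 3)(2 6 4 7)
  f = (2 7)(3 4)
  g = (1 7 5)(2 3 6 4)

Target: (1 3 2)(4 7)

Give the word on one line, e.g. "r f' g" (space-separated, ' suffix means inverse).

  after g': (1 5 7)(2 4 6 3)
  after g': (1 7 5)(2 6)(3 4)
  after g': (2 3 6 4)
  after r': (1 3 2)(4 7)

g' g' g' r'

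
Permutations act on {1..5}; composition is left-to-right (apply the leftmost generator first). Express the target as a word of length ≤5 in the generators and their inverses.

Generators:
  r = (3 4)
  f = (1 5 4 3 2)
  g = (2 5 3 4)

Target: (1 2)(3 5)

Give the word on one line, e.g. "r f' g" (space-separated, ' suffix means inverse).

  after g: (2 5 3 4)
  after f': (1 2)(3 5 4)
  after r': (1 2)(3 5)

g f' r'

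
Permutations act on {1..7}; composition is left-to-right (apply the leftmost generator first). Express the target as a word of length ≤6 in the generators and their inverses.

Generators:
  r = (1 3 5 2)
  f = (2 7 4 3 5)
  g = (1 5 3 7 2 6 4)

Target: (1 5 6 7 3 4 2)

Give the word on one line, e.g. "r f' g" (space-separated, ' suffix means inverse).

  after r: (1 3 5 2)
  after g: (1 7 2 5 6 4)
  after f': (1 2 3 4)(5 6 7)
  after r': (1 5 6 7 3 4 2)

r g f' r'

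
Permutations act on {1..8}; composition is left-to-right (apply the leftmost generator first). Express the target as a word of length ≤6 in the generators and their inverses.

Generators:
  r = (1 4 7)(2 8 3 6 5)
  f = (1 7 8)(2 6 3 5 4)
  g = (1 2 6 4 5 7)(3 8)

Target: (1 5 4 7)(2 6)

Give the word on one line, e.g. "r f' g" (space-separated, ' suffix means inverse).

f' r f' g g

  after f': (1 8 7)(2 4 5 3 6)
  after r: (1 3 5 6 8)(2 7 4)
  after f': (1 6 7 5 2)
  after g: (1 4 5 6)(3 8)
  after g: (1 5 4 7)(2 6)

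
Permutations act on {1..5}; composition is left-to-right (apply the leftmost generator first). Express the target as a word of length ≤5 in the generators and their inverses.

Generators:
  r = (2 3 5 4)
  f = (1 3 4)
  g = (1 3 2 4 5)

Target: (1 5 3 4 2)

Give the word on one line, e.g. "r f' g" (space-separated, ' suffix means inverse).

r g r f'

  after r: (2 3 5 4)
  after g: (1 3)
  after r: (1 5 4 2 3)
  after f': (1 5 3 4 2)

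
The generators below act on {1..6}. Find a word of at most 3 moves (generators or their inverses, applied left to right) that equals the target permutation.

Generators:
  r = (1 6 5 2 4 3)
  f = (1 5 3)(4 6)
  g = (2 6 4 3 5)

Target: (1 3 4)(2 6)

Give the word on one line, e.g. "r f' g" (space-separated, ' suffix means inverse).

g f g'

  after g: (2 6 4 3 5)
  after f: (1 5 2 4)
  after g': (1 3 4)(2 6)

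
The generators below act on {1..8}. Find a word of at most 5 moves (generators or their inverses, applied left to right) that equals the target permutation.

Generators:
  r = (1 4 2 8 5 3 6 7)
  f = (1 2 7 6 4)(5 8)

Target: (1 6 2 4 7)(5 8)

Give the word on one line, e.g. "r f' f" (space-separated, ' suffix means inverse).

  after f: (1 2 7 6 4)(5 8)
  after f: (1 7 4 2 6)
  after f: (1 6 2 4 7)(5 8)

f f f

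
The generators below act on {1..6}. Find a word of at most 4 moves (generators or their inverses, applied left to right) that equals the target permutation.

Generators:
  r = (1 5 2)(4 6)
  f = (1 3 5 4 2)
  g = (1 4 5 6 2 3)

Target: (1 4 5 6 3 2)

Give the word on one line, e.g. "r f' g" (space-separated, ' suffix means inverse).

f g' r g

  after f: (1 3 5 4 2)
  after g': (1 2 3 4 6 5)
  after r: (2 3 6)
  after g: (1 4 5 6 3 2)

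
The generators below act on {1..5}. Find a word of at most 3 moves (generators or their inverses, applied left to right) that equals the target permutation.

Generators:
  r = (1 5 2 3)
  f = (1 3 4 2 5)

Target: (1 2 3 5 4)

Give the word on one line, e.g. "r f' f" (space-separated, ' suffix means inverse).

f f f

  after f: (1 3 4 2 5)
  after f: (1 4 5 3 2)
  after f: (1 2 3 5 4)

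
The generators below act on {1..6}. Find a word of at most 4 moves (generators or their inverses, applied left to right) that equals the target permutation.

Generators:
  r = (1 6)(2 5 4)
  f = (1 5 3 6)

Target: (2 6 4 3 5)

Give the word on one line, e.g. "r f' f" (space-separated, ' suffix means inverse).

r f r f

  after r: (1 6)(2 5 4)
  after f: (2 3 6 5 4)
  after r: (1 6 4 5 2 3)
  after f: (2 6 4 3 5)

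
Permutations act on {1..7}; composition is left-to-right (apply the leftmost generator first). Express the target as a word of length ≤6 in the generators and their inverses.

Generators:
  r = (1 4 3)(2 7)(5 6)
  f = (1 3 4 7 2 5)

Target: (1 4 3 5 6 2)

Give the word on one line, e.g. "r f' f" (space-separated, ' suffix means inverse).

r f' r r

  after r: (1 4 3)(2 7)(5 6)
  after f': (1 3 5 6 2 4)
  after r: (2 3 6 7)
  after r: (1 4 3 5 6 2)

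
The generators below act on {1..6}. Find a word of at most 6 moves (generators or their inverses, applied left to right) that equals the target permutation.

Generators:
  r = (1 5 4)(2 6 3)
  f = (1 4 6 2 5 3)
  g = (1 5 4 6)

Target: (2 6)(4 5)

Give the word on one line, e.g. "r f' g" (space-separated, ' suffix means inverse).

g f g f

  after g: (1 5 4 6)
  after f: (1 3)(2 5 6 4)
  after g: (1 3 5)(2 4)
  after f: (2 6)(4 5)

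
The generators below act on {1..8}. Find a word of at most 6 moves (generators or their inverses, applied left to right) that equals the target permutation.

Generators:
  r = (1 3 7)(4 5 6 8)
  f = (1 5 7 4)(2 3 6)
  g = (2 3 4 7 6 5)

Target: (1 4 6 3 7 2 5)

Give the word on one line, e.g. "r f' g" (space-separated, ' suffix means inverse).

g' f' g f

  after g': (2 5 6 7 4 3)
  after f': (1 4 2)(3 6 5)
  after g: (1 7 6 2)(3 5 4)
  after f: (1 4 6 3 7 2 5)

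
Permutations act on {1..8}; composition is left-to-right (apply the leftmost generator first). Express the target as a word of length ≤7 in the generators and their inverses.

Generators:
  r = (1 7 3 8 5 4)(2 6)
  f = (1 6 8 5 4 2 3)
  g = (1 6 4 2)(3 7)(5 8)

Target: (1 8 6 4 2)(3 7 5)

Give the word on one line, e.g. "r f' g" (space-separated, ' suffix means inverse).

  after r': (1 4 5 8 3 7)(2 6)
  after r': (1 5 3)(4 8 7)
  after g': (1 8 3 2 4 5 7 6)
  after f: (1 5 7 8)
  after g: (1 8 6 4 2)(3 7 5)

r' r' g' f g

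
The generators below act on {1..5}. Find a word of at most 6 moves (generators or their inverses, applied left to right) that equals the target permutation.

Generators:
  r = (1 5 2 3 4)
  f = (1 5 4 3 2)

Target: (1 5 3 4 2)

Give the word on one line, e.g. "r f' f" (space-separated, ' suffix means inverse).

  after f: (1 5 4 3 2)
  after r': (2 4)(3 5)
  after f': (1 2 5 4 3)
  after r': (1 5 3 4 2)

f r' f' r'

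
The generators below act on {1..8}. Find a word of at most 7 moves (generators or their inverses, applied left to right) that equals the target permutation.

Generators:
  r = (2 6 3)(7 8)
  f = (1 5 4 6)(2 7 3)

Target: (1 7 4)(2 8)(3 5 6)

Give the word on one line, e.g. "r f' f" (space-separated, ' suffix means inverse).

r r f' r f'

  after r: (2 6 3)(7 8)
  after r: (2 3 6)
  after f': (1 6 3 4 5)(2 7)
  after r: (1 3 4 5)(2 8 7 6)
  after f': (1 7 4)(2 8)(3 5 6)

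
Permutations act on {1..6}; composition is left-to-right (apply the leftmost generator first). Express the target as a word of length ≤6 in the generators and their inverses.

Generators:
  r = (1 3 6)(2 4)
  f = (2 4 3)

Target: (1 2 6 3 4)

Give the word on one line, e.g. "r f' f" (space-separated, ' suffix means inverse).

  after f: (2 4 3)
  after r: (1 3 4 6)
  after f: (1 2 4 6)
  after f: (1 4 6)(2 3)
  after r: (1 2 6 3 4)

f r f f r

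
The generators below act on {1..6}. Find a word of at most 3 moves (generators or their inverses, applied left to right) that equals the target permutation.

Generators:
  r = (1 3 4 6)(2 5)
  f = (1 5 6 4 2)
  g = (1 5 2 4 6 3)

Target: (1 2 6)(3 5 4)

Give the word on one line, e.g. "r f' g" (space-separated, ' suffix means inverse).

g g

  after g: (1 5 2 4 6 3)
  after g: (1 2 6)(3 5 4)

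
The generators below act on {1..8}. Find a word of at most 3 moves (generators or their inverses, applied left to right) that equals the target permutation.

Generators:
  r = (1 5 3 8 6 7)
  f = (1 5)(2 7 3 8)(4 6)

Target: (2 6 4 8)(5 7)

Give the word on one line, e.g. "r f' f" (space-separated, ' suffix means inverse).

  after f: (1 5)(2 7 3 8)(4 6)
  after r': (2 6 4 8)(5 7)

f r'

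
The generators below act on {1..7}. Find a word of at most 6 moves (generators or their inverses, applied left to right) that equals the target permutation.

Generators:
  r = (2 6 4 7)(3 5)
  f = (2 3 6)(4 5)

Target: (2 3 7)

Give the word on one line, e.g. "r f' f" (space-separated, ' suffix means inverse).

  after r': (2 7 4 6)(3 5)
  after f: (2 7 5 6 3 4)
  after r': (2 4 7 3 6 5)
  after f: (2 5 3)(4 7 6)
  after r': (2 3 7)

r' f r' f r'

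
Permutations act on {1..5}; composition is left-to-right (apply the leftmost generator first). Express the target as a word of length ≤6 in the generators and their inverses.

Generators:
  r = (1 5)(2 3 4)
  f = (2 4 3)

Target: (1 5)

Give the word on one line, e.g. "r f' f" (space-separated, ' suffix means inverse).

f f r f'

  after f: (2 4 3)
  after f: (2 3 4)
  after r: (1 5)(2 4 3)
  after f': (1 5)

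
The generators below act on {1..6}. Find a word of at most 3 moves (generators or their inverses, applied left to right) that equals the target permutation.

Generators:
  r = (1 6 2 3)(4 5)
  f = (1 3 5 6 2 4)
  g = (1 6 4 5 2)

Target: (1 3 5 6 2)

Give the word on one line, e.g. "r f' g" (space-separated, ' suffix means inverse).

  after r': (1 3 2 6)(4 5)
  after g': (1 3 5 6 2)

r' g'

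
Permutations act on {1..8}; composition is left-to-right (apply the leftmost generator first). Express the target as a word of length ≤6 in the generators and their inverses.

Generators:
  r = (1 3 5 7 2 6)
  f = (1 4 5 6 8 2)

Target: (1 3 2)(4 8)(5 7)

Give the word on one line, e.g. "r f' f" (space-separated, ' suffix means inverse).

r f' f' f'

  after r: (1 3 5 7 2 6)
  after f': (1 3 4)(2 5 7 8 6)
  after f': (1 3)(2 4)(5 7 6 8)
  after f': (1 3 2)(4 8)(5 7)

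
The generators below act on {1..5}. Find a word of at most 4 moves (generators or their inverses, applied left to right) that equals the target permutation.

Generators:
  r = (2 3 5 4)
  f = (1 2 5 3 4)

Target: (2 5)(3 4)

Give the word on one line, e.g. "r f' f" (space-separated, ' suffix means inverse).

r' r'

  after r': (2 4 5 3)
  after r': (2 5)(3 4)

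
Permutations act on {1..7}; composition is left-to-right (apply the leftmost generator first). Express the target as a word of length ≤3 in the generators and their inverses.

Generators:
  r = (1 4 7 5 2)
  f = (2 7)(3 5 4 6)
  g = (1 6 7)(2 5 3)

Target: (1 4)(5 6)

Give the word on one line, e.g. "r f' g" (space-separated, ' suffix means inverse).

g r' f'

  after g: (1 6 7)(2 5 3)
  after r': (1 6 4)(2 7)(3 5)
  after f': (1 4)(5 6)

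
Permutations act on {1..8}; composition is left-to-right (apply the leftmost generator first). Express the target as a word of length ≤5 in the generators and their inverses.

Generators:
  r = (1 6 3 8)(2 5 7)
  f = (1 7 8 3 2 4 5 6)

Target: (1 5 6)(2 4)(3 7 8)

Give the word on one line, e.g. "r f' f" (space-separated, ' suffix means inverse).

  after r: (1 6 3 8)(2 5 7)
  after f': (1 5)(2 4)(3 7)(6 8)
  after r': (1 2 4 7 6 3 5 8)
  after r': (1 7)(2 4 5 3)
  after r': (1 5 6)(2 4)(3 7 8)

r f' r' r' r'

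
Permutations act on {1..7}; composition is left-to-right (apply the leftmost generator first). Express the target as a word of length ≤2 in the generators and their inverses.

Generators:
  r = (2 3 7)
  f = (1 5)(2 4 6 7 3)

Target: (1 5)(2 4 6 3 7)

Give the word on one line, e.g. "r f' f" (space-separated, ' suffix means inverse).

f r'

  after f: (1 5)(2 4 6 7 3)
  after r': (1 5)(2 4 6 3 7)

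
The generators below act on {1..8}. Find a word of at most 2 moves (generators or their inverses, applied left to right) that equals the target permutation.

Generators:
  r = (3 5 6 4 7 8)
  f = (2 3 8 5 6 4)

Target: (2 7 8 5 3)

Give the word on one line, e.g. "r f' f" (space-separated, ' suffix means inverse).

  after f': (2 4 6 5 8 3)
  after r: (2 7 8 5 3)

f' r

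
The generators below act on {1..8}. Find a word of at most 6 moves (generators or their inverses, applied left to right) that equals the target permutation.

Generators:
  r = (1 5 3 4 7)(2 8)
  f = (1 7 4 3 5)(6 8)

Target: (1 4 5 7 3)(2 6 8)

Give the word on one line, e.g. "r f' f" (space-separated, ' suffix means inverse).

  after f: (1 7 4 3 5)(6 8)
  after f: (1 4 5 7 3)
  after r': (1 3 7 5 4)(2 8)
  after f': (1 4 5 7 3)(2 6 8)

f f r' f'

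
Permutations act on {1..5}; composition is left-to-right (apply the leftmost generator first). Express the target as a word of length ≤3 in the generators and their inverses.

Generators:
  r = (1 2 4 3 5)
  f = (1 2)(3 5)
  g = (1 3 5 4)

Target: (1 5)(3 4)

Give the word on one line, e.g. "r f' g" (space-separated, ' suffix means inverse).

  after g': (1 4 5 3)
  after g': (1 5)(3 4)

g' g'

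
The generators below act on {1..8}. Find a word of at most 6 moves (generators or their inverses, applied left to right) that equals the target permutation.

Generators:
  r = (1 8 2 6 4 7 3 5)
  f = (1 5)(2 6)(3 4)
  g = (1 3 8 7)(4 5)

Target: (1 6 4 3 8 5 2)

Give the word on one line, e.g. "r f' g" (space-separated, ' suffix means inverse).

  after r: (1 8 2 6 4 7 3 5)
  after g': (1 3 4 8 2 6 5 7)
  after r': (1 7 5 4)(3 6)
  after r': (1 4 5 6 7 3 2 8)
  after r': (1 6 4 3 8 5 2)

r g' r' r' r'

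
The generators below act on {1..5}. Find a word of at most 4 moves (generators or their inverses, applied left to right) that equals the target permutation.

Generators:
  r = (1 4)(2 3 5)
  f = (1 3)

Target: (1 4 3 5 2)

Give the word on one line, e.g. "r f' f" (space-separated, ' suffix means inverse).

r f

  after r: (1 4)(2 3 5)
  after f: (1 4 3 5 2)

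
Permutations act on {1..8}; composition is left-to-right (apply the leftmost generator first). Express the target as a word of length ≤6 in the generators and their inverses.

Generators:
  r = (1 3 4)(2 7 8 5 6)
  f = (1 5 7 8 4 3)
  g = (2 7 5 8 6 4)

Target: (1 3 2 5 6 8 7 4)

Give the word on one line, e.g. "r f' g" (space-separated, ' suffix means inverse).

  after g': (2 4 6 8 5 7)
  after g': (2 6 5)(4 8 7)
  after g': (2 8)(4 5)(6 7)
  after f': (1 3 4)(2 7 6 5 8)
  after g: (1 3 2 5 6 8 7 4)

g' g' g' f' g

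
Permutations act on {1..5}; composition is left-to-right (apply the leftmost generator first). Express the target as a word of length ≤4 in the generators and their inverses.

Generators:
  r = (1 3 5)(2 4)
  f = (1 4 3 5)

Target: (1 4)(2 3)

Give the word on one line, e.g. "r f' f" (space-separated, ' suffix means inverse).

r' f r f'

  after r': (1 5 3)(2 4)
  after f: (2 3 4)
  after r: (1 3 2 5)
  after f': (1 4)(2 3)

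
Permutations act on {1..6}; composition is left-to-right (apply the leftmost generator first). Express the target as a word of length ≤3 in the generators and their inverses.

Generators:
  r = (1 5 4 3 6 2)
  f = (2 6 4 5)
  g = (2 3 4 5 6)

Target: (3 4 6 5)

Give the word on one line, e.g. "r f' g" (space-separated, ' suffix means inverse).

f g

  after f: (2 6 4 5)
  after g: (3 4 6 5)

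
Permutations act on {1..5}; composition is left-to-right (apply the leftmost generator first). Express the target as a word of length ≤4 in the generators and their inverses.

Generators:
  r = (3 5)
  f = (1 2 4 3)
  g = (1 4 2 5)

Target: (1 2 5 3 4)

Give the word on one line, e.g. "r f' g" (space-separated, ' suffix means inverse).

g r r f'

  after g: (1 4 2 5)
  after r: (1 4 2 3 5)
  after r: (1 4 2 5)
  after f': (1 2 5 3 4)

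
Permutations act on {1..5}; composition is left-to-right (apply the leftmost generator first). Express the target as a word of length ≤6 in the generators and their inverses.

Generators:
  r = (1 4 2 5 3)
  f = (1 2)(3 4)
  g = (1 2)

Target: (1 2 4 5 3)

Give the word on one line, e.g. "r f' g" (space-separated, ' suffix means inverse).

  after r: (1 4 2 5 3)
  after f: (1 3 2 5 4)
  after r': (1 5)(3 4)
  after r': (1 2 4 5 3)

r f r' r'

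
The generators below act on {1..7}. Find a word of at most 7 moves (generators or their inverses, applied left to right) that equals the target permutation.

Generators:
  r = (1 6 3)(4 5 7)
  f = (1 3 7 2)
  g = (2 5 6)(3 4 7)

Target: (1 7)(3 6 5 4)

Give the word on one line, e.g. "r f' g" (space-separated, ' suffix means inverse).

  after g: (2 5 6)(3 4 7)
  after f: (1 3 4 2 5 6)
  after f: (1 7 2 5 6 3 4)
  after g': (1 4)(6 7)
  after r': (1 7)(3 6 5 4)

g f f g' r'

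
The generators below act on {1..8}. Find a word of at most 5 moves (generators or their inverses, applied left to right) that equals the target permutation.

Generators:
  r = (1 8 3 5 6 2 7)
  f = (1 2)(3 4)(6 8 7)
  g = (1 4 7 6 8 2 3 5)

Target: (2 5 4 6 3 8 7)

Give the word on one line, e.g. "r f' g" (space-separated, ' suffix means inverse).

r' g' r g'

  after r': (1 7 2 6 5 3 8)
  after g': (1 4)(2 7 8 5)(3 6)
  after r: (1 4 8 6 5 7 3 2)
  after g': (2 5 4 6 3 8 7)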